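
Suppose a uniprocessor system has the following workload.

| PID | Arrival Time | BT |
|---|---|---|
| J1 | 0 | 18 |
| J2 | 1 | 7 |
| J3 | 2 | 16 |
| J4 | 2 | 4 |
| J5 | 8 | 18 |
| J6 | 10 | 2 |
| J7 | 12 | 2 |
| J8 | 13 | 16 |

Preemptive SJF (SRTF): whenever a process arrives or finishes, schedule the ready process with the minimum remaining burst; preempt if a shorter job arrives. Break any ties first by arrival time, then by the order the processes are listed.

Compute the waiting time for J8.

Schedule: | J1 0-1 | J2 1-2 | J4 2-6 | J2 6-12 | J6 12-14 | J7 14-16 | J3 16-32 | J8 32-48 | J1 48-65 | J5 65-83 |
Completion: J1=65  J2=12  J3=32  J4=6  J5=83  J6=14  J7=16  J8=48
Turnaround (C−A): J1=65  J2=11  J3=30  J4=4  J5=75  J6=4  J7=4  J8=35
Waiting(J8) = turnaround − burst = 35 − 16 = 19

19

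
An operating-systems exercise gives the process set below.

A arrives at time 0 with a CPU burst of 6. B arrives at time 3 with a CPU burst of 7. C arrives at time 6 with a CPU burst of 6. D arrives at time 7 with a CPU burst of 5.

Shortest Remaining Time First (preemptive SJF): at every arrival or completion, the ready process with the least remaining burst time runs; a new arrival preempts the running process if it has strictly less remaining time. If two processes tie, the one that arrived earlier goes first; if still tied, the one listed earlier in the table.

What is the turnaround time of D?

Gantt: | A 0-6 | C 6-12 | D 12-17 | B 17-24 |
Completion: A=6  B=24  C=12  D=17
Turnaround (C−A): A=6  B=21  C=6  D=10
Turnaround(D) = completion − arrival = 17 − 7 = 10

10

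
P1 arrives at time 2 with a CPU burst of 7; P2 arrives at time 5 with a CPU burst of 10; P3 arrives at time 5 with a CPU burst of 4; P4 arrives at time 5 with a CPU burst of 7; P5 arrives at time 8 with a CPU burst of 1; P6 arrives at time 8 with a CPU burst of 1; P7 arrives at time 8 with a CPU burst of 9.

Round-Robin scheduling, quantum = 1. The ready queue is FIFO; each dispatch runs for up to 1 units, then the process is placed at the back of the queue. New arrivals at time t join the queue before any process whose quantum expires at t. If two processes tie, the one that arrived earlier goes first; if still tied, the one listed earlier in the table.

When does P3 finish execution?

23

Timeline: | idle 0-2 | P1 2-5 | P2 5-6 | P3 6-7 | P4 7-8 | P1 8-9 | P2 9-10 | P3 10-11 | P5 11-12 | P6 12-13 | P7 13-14 | P4 14-15 | P1 15-16 | P2 16-17 | P3 17-18 | P7 18-19 | P4 19-20 | P1 20-21 | P2 21-22 | P3 22-23 | P7 23-24 | P4 24-25 | P1 25-26 | P2 26-27 | P7 27-28 | P4 28-29 | P2 29-30 | P7 30-31 | P4 31-32 | P2 32-33 | P7 33-34 | P4 34-35 | P2 35-36 | P7 36-37 | P2 37-38 | P7 38-39 | P2 39-40 | P7 40-41 |
Completion: P1=26  P2=40  P3=23  P4=35  P5=12  P6=13  P7=41
Turnaround (C−A): P1=24  P2=35  P3=18  P4=30  P5=4  P6=5  P7=33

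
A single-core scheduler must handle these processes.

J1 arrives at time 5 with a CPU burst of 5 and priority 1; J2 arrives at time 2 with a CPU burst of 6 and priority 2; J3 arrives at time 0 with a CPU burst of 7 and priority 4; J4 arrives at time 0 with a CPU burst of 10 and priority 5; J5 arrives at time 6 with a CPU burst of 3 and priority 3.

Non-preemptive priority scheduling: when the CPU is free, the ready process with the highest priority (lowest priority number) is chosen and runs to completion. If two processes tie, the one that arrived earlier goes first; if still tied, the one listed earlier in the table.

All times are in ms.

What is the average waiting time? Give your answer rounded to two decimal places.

Schedule: | J3 0-7 | J1 7-12 | J2 12-18 | J5 18-21 | J4 21-31 |
Completion: J1=12  J2=18  J3=7  J4=31  J5=21
Turnaround (C−A): J1=7  J2=16  J3=7  J4=31  J5=15
Waiting times: J1=2, J2=10, J3=0, J4=21, J5=12
Average waiting = (2+10+0+21+12) / 5 = 45/5 = 9.00

9.00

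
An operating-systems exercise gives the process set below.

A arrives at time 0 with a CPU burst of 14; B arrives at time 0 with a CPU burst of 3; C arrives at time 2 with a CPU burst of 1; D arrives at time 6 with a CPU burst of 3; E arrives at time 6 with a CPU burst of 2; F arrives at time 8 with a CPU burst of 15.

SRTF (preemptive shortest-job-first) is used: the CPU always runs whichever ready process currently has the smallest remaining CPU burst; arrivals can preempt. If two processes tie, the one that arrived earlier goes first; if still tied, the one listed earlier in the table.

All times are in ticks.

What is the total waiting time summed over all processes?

27

Gantt: | B 0-3 | C 3-4 | A 4-6 | E 6-8 | D 8-11 | A 11-23 | F 23-38 |
Completion: A=23  B=3  C=4  D=11  E=8  F=38
Turnaround (C−A): A=23  B=3  C=2  D=5  E=2  F=30
Waiting = turnaround − burst: A=9, B=0, C=1, D=2, E=0, F=15
Total waiting = 9 + 0 + 1 + 2 + 0 + 15 = 27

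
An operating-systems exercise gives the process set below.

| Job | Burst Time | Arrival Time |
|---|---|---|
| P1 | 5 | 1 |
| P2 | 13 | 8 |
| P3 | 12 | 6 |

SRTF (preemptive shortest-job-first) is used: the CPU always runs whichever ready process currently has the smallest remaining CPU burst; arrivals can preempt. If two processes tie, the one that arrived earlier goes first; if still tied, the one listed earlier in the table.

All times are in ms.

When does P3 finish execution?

Schedule: | idle 0-1 | P1 1-6 | P3 6-18 | P2 18-31 |
Completion: P1=6  P2=31  P3=18
Turnaround (C−A): P1=5  P2=23  P3=12

18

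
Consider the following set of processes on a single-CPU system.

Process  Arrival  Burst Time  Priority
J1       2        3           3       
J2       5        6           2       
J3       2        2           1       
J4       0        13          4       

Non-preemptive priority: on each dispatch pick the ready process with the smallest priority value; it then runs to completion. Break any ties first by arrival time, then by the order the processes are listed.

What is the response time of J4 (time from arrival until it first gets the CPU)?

0

Schedule: | J4 0-13 | J3 13-15 | J2 15-21 | J1 21-24 |
Completion: J1=24  J2=21  J3=15  J4=13
Turnaround (C−A): J1=22  J2=16  J3=13  J4=13
Response(J4) = first start − arrival = 0 − 0 = 0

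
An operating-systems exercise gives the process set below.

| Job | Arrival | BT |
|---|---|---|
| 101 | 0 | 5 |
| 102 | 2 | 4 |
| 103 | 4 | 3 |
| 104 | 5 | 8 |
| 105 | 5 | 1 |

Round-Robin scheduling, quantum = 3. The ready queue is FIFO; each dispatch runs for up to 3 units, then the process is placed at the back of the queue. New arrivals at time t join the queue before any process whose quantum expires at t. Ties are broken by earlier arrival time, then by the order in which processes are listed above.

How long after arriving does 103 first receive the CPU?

4

Timeline: | 101 0-3 | 102 3-6 | 101 6-8 | 103 8-11 | 104 11-14 | 105 14-15 | 102 15-16 | 104 16-21 |
Completion: 101=8  102=16  103=11  104=21  105=15
Response(103) = first start − arrival = 8 − 4 = 4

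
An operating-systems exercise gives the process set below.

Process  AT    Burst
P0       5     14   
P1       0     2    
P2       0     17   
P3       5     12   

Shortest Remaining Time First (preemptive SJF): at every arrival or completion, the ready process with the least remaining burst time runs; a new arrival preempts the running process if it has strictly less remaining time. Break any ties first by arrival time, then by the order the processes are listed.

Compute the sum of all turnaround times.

Gantt: | P1 0-2 | P2 2-5 | P3 5-17 | P2 17-31 | P0 31-45 |
Completion: P0=45  P1=2  P2=31  P3=17
Turnaround = completion − arrival: P0=40, P1=2, P2=31, P3=12
Total turnaround = 40 + 2 + 31 + 12 = 85

85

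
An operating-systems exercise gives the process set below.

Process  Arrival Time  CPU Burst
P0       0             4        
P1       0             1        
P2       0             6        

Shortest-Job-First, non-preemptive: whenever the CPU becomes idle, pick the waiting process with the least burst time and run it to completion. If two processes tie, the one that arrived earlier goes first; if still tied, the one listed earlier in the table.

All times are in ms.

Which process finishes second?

P0

Schedule: | P1 0-1 | P0 1-5 | P2 5-11 |
Completion: P0=5  P1=1  P2=11
Finish order: P1 → P0 → P2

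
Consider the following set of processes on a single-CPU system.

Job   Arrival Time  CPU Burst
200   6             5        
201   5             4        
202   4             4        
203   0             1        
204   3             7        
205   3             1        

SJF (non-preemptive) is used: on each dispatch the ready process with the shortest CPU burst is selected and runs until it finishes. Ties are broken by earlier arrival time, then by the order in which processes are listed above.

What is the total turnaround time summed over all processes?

45

Gantt: | 203 0-1 | idle 1-3 | 205 3-4 | 202 4-8 | 201 8-12 | 200 12-17 | 204 17-24 |
Completion: 200=17  201=12  202=8  203=1  204=24  205=4
Turnaround (C−A): 200=11  201=7  202=4  203=1  204=21  205=1
Turnaround = completion − arrival: 200=11, 201=7, 202=4, 203=1, 204=21, 205=1
Total turnaround = 11 + 7 + 4 + 1 + 21 + 1 = 45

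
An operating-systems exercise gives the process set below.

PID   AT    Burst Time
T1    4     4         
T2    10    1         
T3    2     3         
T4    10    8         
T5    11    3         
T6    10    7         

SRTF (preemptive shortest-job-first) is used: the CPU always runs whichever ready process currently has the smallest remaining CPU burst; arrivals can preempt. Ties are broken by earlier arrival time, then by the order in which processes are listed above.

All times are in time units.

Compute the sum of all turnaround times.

Timeline: | idle 0-2 | T3 2-5 | T1 5-9 | idle 9-10 | T2 10-11 | T5 11-14 | T6 14-21 | T4 21-29 |
Completion: T1=9  T2=11  T3=5  T4=29  T5=14  T6=21
Turnaround (C−A): T1=5  T2=1  T3=3  T4=19  T5=3  T6=11
Turnaround = completion − arrival: T1=5, T2=1, T3=3, T4=19, T5=3, T6=11
Total turnaround = 5 + 1 + 3 + 19 + 3 + 11 = 42

42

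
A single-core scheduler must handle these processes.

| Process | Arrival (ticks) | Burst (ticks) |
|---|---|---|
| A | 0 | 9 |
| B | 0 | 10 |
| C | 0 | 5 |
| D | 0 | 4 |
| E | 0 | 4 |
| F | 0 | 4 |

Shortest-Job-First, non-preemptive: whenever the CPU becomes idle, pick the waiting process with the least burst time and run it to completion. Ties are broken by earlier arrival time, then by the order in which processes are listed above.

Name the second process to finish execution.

Gantt: | D 0-4 | E 4-8 | F 8-12 | C 12-17 | A 17-26 | B 26-36 |
Completion: A=26  B=36  C=17  D=4  E=8  F=12
Turnaround (C−A): A=26  B=36  C=17  D=4  E=8  F=12
Finish order: D → E → F → C → A → B

E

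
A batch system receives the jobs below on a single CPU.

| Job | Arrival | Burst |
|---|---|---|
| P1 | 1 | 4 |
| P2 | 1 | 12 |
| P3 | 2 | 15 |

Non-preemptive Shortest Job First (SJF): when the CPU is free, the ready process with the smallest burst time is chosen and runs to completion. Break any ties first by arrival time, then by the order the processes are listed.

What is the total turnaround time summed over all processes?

50

Schedule: | idle 0-1 | P1 1-5 | P2 5-17 | P3 17-32 |
Completion: P1=5  P2=17  P3=32
Turnaround (C−A): P1=4  P2=16  P3=30
Turnaround = completion − arrival: P1=4, P2=16, P3=30
Total turnaround = 4 + 16 + 30 = 50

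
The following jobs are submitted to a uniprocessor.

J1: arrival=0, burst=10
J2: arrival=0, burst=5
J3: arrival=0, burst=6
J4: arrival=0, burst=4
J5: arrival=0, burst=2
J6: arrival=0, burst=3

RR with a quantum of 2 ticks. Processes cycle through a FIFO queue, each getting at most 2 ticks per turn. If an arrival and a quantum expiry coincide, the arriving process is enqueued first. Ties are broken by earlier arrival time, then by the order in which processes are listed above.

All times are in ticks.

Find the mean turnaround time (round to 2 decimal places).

Gantt: | J1 0-2 | J2 2-4 | J3 4-6 | J4 6-8 | J5 8-10 | J6 10-12 | J1 12-14 | J2 14-16 | J3 16-18 | J4 18-20 | J6 20-21 | J1 21-23 | J2 23-24 | J3 24-26 | J1 26-30 |
Completion: J1=30  J2=24  J3=26  J4=20  J5=10  J6=21
Turnaround (C−A): J1=30  J2=24  J3=26  J4=20  J5=10  J6=21
Turnaround times: J1=30, J2=24, J3=26, J4=20, J5=10, J6=21
Average turnaround = (30+24+26+20+10+21) / 6 = 131/6 = 21.83

21.83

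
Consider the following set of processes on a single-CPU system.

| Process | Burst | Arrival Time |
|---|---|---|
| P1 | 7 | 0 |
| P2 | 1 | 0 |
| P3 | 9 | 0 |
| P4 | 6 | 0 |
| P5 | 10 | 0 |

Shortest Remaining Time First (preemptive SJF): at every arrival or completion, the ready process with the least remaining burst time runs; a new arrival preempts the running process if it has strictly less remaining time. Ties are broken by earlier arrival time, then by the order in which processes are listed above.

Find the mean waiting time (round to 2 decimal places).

Schedule: | P2 0-1 | P4 1-7 | P1 7-14 | P3 14-23 | P5 23-33 |
Completion: P1=14  P2=1  P3=23  P4=7  P5=33
Waiting times: P1=7, P2=0, P3=14, P4=1, P5=23
Average waiting = (7+0+14+1+23) / 5 = 45/5 = 9.00

9.00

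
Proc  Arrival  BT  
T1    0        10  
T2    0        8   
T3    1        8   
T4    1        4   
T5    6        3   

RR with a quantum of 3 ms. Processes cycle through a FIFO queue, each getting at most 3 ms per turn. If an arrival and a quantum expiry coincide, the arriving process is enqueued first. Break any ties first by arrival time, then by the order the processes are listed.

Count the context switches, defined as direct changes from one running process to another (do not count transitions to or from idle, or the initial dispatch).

Timeline: | T1 0-3 | T2 3-6 | T3 6-9 | T4 9-12 | T1 12-15 | T5 15-18 | T2 18-21 | T3 21-24 | T4 24-25 | T1 25-28 | T2 28-30 | T3 30-32 | T1 32-33 |
Completion: T1=33  T2=30  T3=32  T4=25  T5=18
Turnaround (C−A): T1=33  T2=30  T3=31  T4=24  T5=12

12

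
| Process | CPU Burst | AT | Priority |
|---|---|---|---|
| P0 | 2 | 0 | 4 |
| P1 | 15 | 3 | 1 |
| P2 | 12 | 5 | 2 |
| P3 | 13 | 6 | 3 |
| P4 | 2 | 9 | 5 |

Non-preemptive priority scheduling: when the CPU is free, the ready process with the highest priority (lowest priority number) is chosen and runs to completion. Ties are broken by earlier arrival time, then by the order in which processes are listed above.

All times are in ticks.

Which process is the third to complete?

Gantt: | P0 0-2 | idle 2-3 | P1 3-18 | P2 18-30 | P3 30-43 | P4 43-45 |
Completion: P0=2  P1=18  P2=30  P3=43  P4=45
Turnaround (C−A): P0=2  P1=15  P2=25  P3=37  P4=36
Finish order: P0 → P1 → P2 → P3 → P4

P2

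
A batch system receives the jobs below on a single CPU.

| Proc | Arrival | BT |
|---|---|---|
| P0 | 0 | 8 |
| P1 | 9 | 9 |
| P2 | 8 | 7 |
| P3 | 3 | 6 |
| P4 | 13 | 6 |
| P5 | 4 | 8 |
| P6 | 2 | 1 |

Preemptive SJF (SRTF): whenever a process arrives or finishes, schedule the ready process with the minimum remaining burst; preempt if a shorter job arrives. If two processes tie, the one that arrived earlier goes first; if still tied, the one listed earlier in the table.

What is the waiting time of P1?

Timeline: | P0 0-2 | P6 2-3 | P0 3-9 | P3 9-15 | P4 15-21 | P2 21-28 | P5 28-36 | P1 36-45 |
Completion: P0=9  P1=45  P2=28  P3=15  P4=21  P5=36  P6=3
Waiting(P1) = turnaround − burst = 36 − 9 = 27

27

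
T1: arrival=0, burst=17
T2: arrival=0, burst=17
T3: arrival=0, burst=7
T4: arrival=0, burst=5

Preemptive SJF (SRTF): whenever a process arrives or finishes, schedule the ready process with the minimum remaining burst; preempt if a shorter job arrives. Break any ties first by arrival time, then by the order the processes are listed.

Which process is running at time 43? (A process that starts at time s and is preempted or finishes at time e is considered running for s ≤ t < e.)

T2

Timeline: | T4 0-5 | T3 5-12 | T1 12-29 | T2 29-46 |
Completion: T1=29  T2=46  T3=12  T4=5
Turnaround (C−A): T1=29  T2=46  T3=12  T4=5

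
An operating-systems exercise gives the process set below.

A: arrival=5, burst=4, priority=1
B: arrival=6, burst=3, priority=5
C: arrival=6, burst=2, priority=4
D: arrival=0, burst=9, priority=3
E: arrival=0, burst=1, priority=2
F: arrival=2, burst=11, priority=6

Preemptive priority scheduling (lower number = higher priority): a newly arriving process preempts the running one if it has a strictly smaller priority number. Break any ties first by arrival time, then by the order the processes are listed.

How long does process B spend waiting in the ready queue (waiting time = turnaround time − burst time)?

10

Schedule: | E 0-1 | D 1-5 | A 5-9 | D 9-14 | C 14-16 | B 16-19 | F 19-30 |
Completion: A=9  B=19  C=16  D=14  E=1  F=30
Waiting(B) = turnaround − burst = 13 − 3 = 10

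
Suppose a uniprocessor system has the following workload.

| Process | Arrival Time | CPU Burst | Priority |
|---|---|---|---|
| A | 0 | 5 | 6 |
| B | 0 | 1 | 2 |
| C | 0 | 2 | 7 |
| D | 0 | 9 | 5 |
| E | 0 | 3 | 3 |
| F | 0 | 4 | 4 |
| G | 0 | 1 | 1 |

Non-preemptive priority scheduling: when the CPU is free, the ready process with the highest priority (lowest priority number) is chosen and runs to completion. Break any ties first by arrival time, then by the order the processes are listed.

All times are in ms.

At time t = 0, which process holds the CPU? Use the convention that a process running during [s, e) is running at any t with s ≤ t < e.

G

Timeline: | G 0-1 | B 1-2 | E 2-5 | F 5-9 | D 9-18 | A 18-23 | C 23-25 |
Completion: A=23  B=2  C=25  D=18  E=5  F=9  G=1
Turnaround (C−A): A=23  B=2  C=25  D=18  E=5  F=9  G=1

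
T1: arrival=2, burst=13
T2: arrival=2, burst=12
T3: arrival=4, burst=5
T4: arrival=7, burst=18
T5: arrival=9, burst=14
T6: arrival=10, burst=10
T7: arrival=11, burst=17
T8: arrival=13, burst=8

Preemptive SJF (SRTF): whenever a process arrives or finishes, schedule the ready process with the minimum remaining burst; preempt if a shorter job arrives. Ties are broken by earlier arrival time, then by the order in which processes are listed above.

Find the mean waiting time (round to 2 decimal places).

28.88

Timeline: | idle 0-2 | T2 2-4 | T3 4-9 | T2 9-19 | T8 19-27 | T6 27-37 | T1 37-50 | T5 50-64 | T7 64-81 | T4 81-99 |
Completion: T1=50  T2=19  T3=9  T4=99  T5=64  T6=37  T7=81  T8=27
Waiting times: T1=35, T2=5, T3=0, T4=74, T5=41, T6=17, T7=53, T8=6
Average waiting = (35+5+0+74+41+17+53+6) / 8 = 231/8 = 28.88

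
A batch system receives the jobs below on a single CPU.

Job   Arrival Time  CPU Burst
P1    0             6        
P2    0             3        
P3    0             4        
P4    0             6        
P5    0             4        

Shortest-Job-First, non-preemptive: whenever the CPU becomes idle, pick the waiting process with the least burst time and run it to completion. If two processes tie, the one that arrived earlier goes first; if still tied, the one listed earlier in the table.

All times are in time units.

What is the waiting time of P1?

Schedule: | P2 0-3 | P3 3-7 | P5 7-11 | P1 11-17 | P4 17-23 |
Completion: P1=17  P2=3  P3=7  P4=23  P5=11
Turnaround (C−A): P1=17  P2=3  P3=7  P4=23  P5=11
Waiting(P1) = turnaround − burst = 17 − 6 = 11

11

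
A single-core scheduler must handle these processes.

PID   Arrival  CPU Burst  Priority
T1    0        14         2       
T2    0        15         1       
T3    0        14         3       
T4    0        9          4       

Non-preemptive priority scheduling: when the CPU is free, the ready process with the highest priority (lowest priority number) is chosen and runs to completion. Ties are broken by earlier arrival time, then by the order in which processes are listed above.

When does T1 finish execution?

29

Schedule: | T2 0-15 | T1 15-29 | T3 29-43 | T4 43-52 |
Completion: T1=29  T2=15  T3=43  T4=52
Turnaround (C−A): T1=29  T2=15  T3=43  T4=52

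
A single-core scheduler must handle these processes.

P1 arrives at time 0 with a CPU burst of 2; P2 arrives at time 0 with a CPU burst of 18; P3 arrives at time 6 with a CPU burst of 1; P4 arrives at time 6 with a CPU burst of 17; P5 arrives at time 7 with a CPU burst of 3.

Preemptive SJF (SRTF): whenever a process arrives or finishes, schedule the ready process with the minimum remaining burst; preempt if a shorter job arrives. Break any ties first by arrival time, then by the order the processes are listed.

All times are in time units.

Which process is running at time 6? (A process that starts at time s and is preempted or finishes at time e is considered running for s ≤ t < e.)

Gantt: | P1 0-2 | P2 2-6 | P3 6-7 | P5 7-10 | P2 10-24 | P4 24-41 |
Completion: P1=2  P2=24  P3=7  P4=41  P5=10

P3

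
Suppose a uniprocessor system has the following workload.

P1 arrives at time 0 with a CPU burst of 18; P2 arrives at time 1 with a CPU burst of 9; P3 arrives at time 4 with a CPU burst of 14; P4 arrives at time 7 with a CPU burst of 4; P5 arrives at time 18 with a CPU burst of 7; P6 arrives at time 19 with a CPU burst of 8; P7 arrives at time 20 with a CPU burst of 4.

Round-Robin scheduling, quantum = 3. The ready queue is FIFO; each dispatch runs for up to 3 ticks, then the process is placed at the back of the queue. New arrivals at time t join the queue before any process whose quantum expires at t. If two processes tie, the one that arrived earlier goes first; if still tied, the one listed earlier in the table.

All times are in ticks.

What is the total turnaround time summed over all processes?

281

Gantt: | P1 0-3 | P2 3-6 | P1 6-9 | P3 9-12 | P2 12-15 | P4 15-18 | P1 18-21 | P3 21-24 | P2 24-27 | P5 27-30 | P4 30-31 | P6 31-34 | P7 34-37 | P1 37-40 | P3 40-43 | P5 43-46 | P6 46-49 | P7 49-50 | P1 50-53 | P3 53-56 | P5 56-57 | P6 57-59 | P1 59-62 | P3 62-64 |
Completion: P1=62  P2=27  P3=64  P4=31  P5=57  P6=59  P7=50
Turnaround (C−A): P1=62  P2=26  P3=60  P4=24  P5=39  P6=40  P7=30
Turnaround = completion − arrival: P1=62, P2=26, P3=60, P4=24, P5=39, P6=40, P7=30
Total turnaround = 62 + 26 + 60 + 24 + 39 + 40 + 30 = 281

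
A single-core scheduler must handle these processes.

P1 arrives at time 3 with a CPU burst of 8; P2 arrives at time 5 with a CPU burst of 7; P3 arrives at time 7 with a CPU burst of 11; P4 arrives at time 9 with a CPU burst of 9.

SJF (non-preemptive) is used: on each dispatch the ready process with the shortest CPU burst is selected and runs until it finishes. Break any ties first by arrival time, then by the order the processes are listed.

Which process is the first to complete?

Schedule: | idle 0-3 | P1 3-11 | P2 11-18 | P4 18-27 | P3 27-38 |
Completion: P1=11  P2=18  P3=38  P4=27
Turnaround (C−A): P1=8  P2=13  P3=31  P4=18
Finish order: P1 → P2 → P4 → P3

P1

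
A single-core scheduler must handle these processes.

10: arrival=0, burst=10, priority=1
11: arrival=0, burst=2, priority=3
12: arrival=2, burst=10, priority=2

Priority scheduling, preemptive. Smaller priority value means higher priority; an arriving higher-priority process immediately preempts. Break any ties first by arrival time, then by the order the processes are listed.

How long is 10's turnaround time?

10

Schedule: | 10 0-10 | 12 10-20 | 11 20-22 |
Completion: 10=10  11=22  12=20
Turnaround (C−A): 10=10  11=22  12=18
Turnaround(10) = completion − arrival = 10 − 0 = 10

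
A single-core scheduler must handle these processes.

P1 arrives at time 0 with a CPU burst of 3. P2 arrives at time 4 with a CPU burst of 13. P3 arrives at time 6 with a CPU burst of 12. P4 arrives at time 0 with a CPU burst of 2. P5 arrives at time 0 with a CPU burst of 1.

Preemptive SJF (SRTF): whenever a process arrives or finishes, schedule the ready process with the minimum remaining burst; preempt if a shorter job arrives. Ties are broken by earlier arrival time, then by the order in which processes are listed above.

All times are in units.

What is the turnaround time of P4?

Timeline: | P5 0-1 | P4 1-3 | P1 3-6 | P3 6-18 | P2 18-31 |
Completion: P1=6  P2=31  P3=18  P4=3  P5=1
Turnaround(P4) = completion − arrival = 3 − 0 = 3

3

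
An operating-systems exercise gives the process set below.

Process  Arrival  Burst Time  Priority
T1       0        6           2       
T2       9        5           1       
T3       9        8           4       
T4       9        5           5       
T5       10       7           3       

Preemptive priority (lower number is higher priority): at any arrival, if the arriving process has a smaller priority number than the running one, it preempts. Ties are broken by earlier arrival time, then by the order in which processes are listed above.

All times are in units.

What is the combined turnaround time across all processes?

Timeline: | T1 0-6 | idle 6-9 | T2 9-14 | T5 14-21 | T3 21-29 | T4 29-34 |
Completion: T1=6  T2=14  T3=29  T4=34  T5=21
Turnaround (C−A): T1=6  T2=5  T3=20  T4=25  T5=11
Turnaround = completion − arrival: T1=6, T2=5, T3=20, T4=25, T5=11
Total turnaround = 6 + 5 + 20 + 25 + 11 = 67

67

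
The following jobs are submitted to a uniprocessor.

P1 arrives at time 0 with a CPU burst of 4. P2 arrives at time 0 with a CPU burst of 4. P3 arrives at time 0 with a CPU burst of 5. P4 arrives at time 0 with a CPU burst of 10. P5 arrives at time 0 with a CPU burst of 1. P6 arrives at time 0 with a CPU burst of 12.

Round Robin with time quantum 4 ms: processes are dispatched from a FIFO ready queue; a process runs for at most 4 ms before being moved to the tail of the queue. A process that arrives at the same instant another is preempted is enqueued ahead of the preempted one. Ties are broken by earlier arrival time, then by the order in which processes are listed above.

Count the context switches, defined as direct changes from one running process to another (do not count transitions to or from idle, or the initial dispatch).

10

Timeline: | P1 0-4 | P2 4-8 | P3 8-12 | P4 12-16 | P5 16-17 | P6 17-21 | P3 21-22 | P4 22-26 | P6 26-30 | P4 30-32 | P6 32-36 |
Completion: P1=4  P2=8  P3=22  P4=32  P5=17  P6=36
Turnaround (C−A): P1=4  P2=8  P3=22  P4=32  P5=17  P6=36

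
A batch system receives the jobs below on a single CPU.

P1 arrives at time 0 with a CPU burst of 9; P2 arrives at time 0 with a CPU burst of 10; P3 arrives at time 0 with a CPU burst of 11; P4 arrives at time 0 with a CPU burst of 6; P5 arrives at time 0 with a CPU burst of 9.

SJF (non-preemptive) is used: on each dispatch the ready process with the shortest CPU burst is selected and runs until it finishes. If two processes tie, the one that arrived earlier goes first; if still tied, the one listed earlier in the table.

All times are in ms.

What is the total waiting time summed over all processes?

79

Gantt: | P4 0-6 | P1 6-15 | P5 15-24 | P2 24-34 | P3 34-45 |
Completion: P1=15  P2=34  P3=45  P4=6  P5=24
Turnaround (C−A): P1=15  P2=34  P3=45  P4=6  P5=24
Waiting = turnaround − burst: P1=6, P2=24, P3=34, P4=0, P5=15
Total waiting = 6 + 24 + 34 + 0 + 15 = 79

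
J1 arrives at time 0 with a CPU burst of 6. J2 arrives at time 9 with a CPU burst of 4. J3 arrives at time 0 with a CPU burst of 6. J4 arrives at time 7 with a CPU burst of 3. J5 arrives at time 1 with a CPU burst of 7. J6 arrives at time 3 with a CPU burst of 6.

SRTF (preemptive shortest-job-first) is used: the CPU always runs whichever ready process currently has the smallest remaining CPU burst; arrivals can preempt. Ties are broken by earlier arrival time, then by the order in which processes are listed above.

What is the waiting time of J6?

16

Schedule: | J1 0-6 | J3 6-7 | J4 7-10 | J2 10-14 | J3 14-19 | J6 19-25 | J5 25-32 |
Completion: J1=6  J2=14  J3=19  J4=10  J5=32  J6=25
Turnaround (C−A): J1=6  J2=5  J3=19  J4=3  J5=31  J6=22
Waiting(J6) = turnaround − burst = 22 − 6 = 16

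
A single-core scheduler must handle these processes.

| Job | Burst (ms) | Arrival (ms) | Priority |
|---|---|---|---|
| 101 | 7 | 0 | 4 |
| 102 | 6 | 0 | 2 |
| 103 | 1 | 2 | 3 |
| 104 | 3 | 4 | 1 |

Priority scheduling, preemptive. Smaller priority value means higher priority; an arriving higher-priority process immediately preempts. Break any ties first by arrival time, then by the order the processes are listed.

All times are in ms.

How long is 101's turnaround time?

17

Timeline: | 102 0-4 | 104 4-7 | 102 7-9 | 103 9-10 | 101 10-17 |
Completion: 101=17  102=9  103=10  104=7
Turnaround (C−A): 101=17  102=9  103=8  104=3
Turnaround(101) = completion − arrival = 17 − 0 = 17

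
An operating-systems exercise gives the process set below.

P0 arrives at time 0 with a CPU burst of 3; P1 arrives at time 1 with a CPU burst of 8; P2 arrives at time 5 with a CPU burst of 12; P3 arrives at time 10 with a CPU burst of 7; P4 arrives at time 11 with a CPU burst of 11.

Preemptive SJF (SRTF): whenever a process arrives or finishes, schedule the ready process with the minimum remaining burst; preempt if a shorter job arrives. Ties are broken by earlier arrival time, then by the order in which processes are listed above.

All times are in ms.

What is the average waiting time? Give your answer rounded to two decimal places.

6.80

Schedule: | P0 0-3 | P1 3-11 | P3 11-18 | P4 18-29 | P2 29-41 |
Completion: P0=3  P1=11  P2=41  P3=18  P4=29
Turnaround (C−A): P0=3  P1=10  P2=36  P3=8  P4=18
Waiting times: P0=0, P1=2, P2=24, P3=1, P4=7
Average waiting = (0+2+24+1+7) / 5 = 34/5 = 6.80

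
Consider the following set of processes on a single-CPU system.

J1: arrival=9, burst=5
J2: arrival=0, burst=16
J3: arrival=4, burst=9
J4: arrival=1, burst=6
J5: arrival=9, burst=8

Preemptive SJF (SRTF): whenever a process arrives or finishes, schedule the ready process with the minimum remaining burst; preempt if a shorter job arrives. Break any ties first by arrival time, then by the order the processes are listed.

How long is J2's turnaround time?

44

Gantt: | J2 0-1 | J4 1-7 | J3 7-9 | J1 9-14 | J3 14-21 | J5 21-29 | J2 29-44 |
Completion: J1=14  J2=44  J3=21  J4=7  J5=29
Turnaround(J2) = completion − arrival = 44 − 0 = 44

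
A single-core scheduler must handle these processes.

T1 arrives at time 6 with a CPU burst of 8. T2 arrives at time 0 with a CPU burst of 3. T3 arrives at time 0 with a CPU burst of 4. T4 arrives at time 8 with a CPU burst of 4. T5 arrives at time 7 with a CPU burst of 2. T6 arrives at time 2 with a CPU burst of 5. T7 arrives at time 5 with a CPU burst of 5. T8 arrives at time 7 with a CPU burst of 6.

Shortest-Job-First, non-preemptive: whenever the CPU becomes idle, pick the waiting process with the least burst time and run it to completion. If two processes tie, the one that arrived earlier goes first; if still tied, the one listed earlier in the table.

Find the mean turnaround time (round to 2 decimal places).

Timeline: | T2 0-3 | T3 3-7 | T5 7-9 | T4 9-13 | T6 13-18 | T7 18-23 | T8 23-29 | T1 29-37 |
Completion: T1=37  T2=3  T3=7  T4=13  T5=9  T6=18  T7=23  T8=29
Turnaround (C−A): T1=31  T2=3  T3=7  T4=5  T5=2  T6=16  T7=18  T8=22
Turnaround times: T1=31, T2=3, T3=7, T4=5, T5=2, T6=16, T7=18, T8=22
Average turnaround = (31+3+7+5+2+16+18+22) / 8 = 104/8 = 13.00

13.00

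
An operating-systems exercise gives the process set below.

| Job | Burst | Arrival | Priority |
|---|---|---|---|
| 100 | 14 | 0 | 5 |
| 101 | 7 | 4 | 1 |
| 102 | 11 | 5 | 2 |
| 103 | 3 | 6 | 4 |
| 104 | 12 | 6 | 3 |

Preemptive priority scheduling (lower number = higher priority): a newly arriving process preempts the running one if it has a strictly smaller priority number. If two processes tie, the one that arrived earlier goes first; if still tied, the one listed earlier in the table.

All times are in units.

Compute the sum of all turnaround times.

Gantt: | 100 0-4 | 101 4-11 | 102 11-22 | 104 22-34 | 103 34-37 | 100 37-47 |
Completion: 100=47  101=11  102=22  103=37  104=34
Turnaround (C−A): 100=47  101=7  102=17  103=31  104=28
Turnaround = completion − arrival: 100=47, 101=7, 102=17, 103=31, 104=28
Total turnaround = 47 + 7 + 17 + 31 + 28 = 130

130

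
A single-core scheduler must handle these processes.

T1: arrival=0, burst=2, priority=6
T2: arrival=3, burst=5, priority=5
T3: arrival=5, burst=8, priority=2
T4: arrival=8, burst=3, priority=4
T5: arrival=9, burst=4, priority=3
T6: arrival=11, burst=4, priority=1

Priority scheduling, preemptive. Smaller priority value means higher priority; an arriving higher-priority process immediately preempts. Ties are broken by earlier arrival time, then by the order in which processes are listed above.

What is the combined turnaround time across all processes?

Timeline: | T1 0-2 | idle 2-3 | T2 3-5 | T3 5-11 | T6 11-15 | T3 15-17 | T5 17-21 | T4 21-24 | T2 24-27 |
Completion: T1=2  T2=27  T3=17  T4=24  T5=21  T6=15
Turnaround = completion − arrival: T1=2, T2=24, T3=12, T4=16, T5=12, T6=4
Total turnaround = 2 + 24 + 12 + 16 + 12 + 4 = 70

70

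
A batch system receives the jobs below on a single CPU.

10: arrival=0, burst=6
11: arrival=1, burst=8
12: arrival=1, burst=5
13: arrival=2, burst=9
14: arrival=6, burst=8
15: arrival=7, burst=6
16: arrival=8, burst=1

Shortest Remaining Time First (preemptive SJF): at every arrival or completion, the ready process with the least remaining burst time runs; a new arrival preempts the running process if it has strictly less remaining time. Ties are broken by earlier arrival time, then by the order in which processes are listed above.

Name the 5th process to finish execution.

11

Gantt: | 10 0-6 | 12 6-8 | 16 8-9 | 12 9-12 | 15 12-18 | 11 18-26 | 14 26-34 | 13 34-43 |
Completion: 10=6  11=26  12=12  13=43  14=34  15=18  16=9
Turnaround (C−A): 10=6  11=25  12=11  13=41  14=28  15=11  16=1
Finish order: 10 → 16 → 12 → 15 → 11 → 14 → 13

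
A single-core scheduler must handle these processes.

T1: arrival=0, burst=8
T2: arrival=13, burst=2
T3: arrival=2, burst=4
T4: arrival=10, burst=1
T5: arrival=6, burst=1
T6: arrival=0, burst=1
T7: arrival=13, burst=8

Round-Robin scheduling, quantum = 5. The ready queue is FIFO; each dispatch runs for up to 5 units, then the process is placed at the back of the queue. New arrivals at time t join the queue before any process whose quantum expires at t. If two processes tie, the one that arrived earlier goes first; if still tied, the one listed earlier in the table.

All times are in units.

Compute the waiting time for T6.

Schedule: | T1 0-5 | T6 5-6 | T3 6-10 | T1 10-13 | T5 13-14 | T4 14-15 | T2 15-17 | T7 17-25 |
Completion: T1=13  T2=17  T3=10  T4=15  T5=14  T6=6  T7=25
Turnaround (C−A): T1=13  T2=4  T3=8  T4=5  T5=8  T6=6  T7=12
Waiting(T6) = turnaround − burst = 6 − 1 = 5

5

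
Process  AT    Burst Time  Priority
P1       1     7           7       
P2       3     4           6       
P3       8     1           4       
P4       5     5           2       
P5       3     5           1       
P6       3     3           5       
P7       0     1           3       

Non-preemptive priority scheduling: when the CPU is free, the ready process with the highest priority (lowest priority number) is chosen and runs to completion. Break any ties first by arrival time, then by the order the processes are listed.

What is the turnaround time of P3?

11

Timeline: | P7 0-1 | P1 1-8 | P5 8-13 | P4 13-18 | P3 18-19 | P6 19-22 | P2 22-26 |
Completion: P1=8  P2=26  P3=19  P4=18  P5=13  P6=22  P7=1
Turnaround(P3) = completion − arrival = 19 − 8 = 11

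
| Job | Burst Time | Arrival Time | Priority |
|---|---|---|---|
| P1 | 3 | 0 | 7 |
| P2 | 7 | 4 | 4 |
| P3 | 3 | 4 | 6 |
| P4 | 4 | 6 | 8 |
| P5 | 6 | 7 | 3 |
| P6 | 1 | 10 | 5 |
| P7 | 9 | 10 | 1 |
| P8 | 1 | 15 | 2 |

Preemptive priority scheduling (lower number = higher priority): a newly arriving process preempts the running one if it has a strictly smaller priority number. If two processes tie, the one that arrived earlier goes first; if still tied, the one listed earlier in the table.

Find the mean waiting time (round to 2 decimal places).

12.00

Timeline: | P1 0-3 | idle 3-4 | P2 4-7 | P5 7-10 | P7 10-19 | P8 19-20 | P5 20-23 | P2 23-27 | P6 27-28 | P3 28-31 | P4 31-35 |
Completion: P1=3  P2=27  P3=31  P4=35  P5=23  P6=28  P7=19  P8=20
Turnaround (C−A): P1=3  P2=23  P3=27  P4=29  P5=16  P6=18  P7=9  P8=5
Waiting times: P1=0, P2=16, P3=24, P4=25, P5=10, P6=17, P7=0, P8=4
Average waiting = (0+16+24+25+10+17+0+4) / 8 = 96/8 = 12.00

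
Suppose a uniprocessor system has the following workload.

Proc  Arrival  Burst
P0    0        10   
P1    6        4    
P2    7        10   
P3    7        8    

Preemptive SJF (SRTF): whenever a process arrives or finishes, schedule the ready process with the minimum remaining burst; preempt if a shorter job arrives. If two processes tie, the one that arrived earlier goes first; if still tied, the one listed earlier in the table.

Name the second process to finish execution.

P1

Timeline: | P0 0-10 | P1 10-14 | P3 14-22 | P2 22-32 |
Completion: P0=10  P1=14  P2=32  P3=22
Finish order: P0 → P1 → P3 → P2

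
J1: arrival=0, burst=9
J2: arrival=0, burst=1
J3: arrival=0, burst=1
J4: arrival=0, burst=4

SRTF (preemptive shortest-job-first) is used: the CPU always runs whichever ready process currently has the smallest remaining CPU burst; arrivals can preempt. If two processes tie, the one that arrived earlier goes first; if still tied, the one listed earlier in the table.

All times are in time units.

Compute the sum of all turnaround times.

Schedule: | J2 0-1 | J3 1-2 | J4 2-6 | J1 6-15 |
Completion: J1=15  J2=1  J3=2  J4=6
Turnaround (C−A): J1=15  J2=1  J3=2  J4=6
Turnaround = completion − arrival: J1=15, J2=1, J3=2, J4=6
Total turnaround = 15 + 1 + 2 + 6 = 24

24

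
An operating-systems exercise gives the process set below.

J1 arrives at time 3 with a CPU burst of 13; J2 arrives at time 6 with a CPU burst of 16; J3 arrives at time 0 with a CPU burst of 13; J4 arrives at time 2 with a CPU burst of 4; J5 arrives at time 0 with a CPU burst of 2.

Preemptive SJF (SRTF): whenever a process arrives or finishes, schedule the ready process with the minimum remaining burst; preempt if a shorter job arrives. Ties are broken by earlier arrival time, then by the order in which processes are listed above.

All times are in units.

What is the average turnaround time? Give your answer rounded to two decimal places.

19.20

Gantt: | J5 0-2 | J4 2-6 | J3 6-19 | J1 19-32 | J2 32-48 |
Completion: J1=32  J2=48  J3=19  J4=6  J5=2
Turnaround times: J1=29, J2=42, J3=19, J4=4, J5=2
Average turnaround = (29+42+19+4+2) / 5 = 96/5 = 19.20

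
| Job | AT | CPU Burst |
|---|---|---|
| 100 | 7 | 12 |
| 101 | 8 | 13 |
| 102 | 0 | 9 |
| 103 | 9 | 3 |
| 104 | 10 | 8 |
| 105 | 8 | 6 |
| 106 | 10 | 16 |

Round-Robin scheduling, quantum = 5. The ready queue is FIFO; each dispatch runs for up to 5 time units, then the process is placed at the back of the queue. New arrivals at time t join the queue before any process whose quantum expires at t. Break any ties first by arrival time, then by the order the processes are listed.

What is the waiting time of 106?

41

Schedule: | 102 0-9 | 100 9-14 | 101 14-19 | 105 19-24 | 103 24-27 | 104 27-32 | 106 32-37 | 100 37-42 | 101 42-47 | 105 47-48 | 104 48-51 | 106 51-56 | 100 56-58 | 101 58-61 | 106 61-67 |
Completion: 100=58  101=61  102=9  103=27  104=51  105=48  106=67
Waiting(106) = turnaround − burst = 57 − 16 = 41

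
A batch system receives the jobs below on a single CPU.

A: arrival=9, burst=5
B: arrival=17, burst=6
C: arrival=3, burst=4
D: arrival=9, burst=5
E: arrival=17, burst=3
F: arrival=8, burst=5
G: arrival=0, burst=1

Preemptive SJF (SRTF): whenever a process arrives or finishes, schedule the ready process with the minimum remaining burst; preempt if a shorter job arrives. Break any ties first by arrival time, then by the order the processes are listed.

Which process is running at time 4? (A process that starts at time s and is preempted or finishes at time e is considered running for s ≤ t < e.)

Schedule: | G 0-1 | idle 1-3 | C 3-7 | idle 7-8 | F 8-13 | A 13-18 | E 18-21 | D 21-26 | B 26-32 |
Completion: A=18  B=32  C=7  D=26  E=21  F=13  G=1

C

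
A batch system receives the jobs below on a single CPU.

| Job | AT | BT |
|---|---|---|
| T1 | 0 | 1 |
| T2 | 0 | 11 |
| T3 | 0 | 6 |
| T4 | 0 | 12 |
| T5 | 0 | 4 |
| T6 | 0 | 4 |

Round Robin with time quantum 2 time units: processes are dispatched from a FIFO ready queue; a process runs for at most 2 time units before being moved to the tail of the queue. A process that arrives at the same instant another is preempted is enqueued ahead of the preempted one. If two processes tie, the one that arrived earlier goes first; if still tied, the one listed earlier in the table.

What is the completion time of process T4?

Schedule: | T1 0-1 | T2 1-3 | T3 3-5 | T4 5-7 | T5 7-9 | T6 9-11 | T2 11-13 | T3 13-15 | T4 15-17 | T5 17-19 | T6 19-21 | T2 21-23 | T3 23-25 | T4 25-27 | T2 27-29 | T4 29-31 | T2 31-33 | T4 33-35 | T2 35-36 | T4 36-38 |
Completion: T1=1  T2=36  T3=25  T4=38  T5=19  T6=21

38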